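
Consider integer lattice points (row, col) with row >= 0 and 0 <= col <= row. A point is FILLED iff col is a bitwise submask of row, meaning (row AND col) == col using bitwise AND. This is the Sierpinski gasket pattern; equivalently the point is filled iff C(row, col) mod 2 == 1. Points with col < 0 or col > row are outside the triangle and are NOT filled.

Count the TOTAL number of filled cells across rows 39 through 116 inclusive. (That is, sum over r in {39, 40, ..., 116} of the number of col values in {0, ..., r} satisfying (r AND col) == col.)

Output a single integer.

Answer: 1346

Derivation:
r39=100111 pc4: +16 =16
r40=101000 pc2: +4 =20
r41=101001 pc3: +8 =28
r42=101010 pc3: +8 =36
r43=101011 pc4: +16 =52
r44=101100 pc3: +8 =60
r45=101101 pc4: +16 =76
r46=101110 pc4: +16 =92
r47=101111 pc5: +32 =124
r48=110000 pc2: +4 =128
r49=110001 pc3: +8 =136
r50=110010 pc3: +8 =144
r51=110011 pc4: +16 =160
r52=110100 pc3: +8 =168
r53=110101 pc4: +16 =184
r54=110110 pc4: +16 =200
r55=110111 pc5: +32 =232
r56=111000 pc3: +8 =240
r57=111001 pc4: +16 =256
r58=111010 pc4: +16 =272
r59=111011 pc5: +32 =304
r60=111100 pc4: +16 =320
r61=111101 pc5: +32 =352
r62=111110 pc5: +32 =384
r63=111111 pc6: +64 =448
r64=1000000 pc1: +2 =450
r65=1000001 pc2: +4 =454
r66=1000010 pc2: +4 =458
r67=1000011 pc3: +8 =466
r68=1000100 pc2: +4 =470
r69=1000101 pc3: +8 =478
r70=1000110 pc3: +8 =486
r71=1000111 pc4: +16 =502
r72=1001000 pc2: +4 =506
r73=1001001 pc3: +8 =514
r74=1001010 pc3: +8 =522
r75=1001011 pc4: +16 =538
r76=1001100 pc3: +8 =546
r77=1001101 pc4: +16 =562
r78=1001110 pc4: +16 =578
r79=1001111 pc5: +32 =610
r80=1010000 pc2: +4 =614
r81=1010001 pc3: +8 =622
r82=1010010 pc3: +8 =630
r83=1010011 pc4: +16 =646
r84=1010100 pc3: +8 =654
r85=1010101 pc4: +16 =670
r86=1010110 pc4: +16 =686
r87=1010111 pc5: +32 =718
r88=1011000 pc3: +8 =726
r89=1011001 pc4: +16 =742
r90=1011010 pc4: +16 =758
r91=1011011 pc5: +32 =790
r92=1011100 pc4: +16 =806
r93=1011101 pc5: +32 =838
r94=1011110 pc5: +32 =870
r95=1011111 pc6: +64 =934
r96=1100000 pc2: +4 =938
r97=1100001 pc3: +8 =946
r98=1100010 pc3: +8 =954
r99=1100011 pc4: +16 =970
r100=1100100 pc3: +8 =978
r101=1100101 pc4: +16 =994
r102=1100110 pc4: +16 =1010
r103=1100111 pc5: +32 =1042
r104=1101000 pc3: +8 =1050
r105=1101001 pc4: +16 =1066
r106=1101010 pc4: +16 =1082
r107=1101011 pc5: +32 =1114
r108=1101100 pc4: +16 =1130
r109=1101101 pc5: +32 =1162
r110=1101110 pc5: +32 =1194
r111=1101111 pc6: +64 =1258
r112=1110000 pc3: +8 =1266
r113=1110001 pc4: +16 =1282
r114=1110010 pc4: +16 =1298
r115=1110011 pc5: +32 =1330
r116=1110100 pc4: +16 =1346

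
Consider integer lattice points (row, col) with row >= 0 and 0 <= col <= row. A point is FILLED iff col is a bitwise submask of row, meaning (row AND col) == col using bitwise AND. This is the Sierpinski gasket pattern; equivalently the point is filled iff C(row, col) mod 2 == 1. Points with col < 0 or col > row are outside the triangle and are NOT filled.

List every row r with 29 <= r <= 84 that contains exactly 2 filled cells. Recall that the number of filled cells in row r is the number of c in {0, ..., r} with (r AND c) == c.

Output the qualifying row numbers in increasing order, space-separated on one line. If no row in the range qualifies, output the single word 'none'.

Row r has 2^popcount(r) filled cells, so we need popcount(r) = log2(2) = 1.
Scan r = 29..84 and keep those with exactly 1 one-bits:
r=29=11101 popcount=4 -> skip
r=30=11110 popcount=4 -> skip
r=31=11111 popcount=5 -> skip
r=32=100000 popcount=1 -> KEEP
r=33=100001 popcount=2 -> skip
r=34=100010 popcount=2 -> skip
r=35=100011 popcount=3 -> skip
r=36=100100 popcount=2 -> skip
r=37=100101 popcount=3 -> skip
r=38=100110 popcount=3 -> skip
r=39=100111 popcount=4 -> skip
r=40=101000 popcount=2 -> skip
r=41=101001 popcount=3 -> skip
r=42=101010 popcount=3 -> skip
r=43=101011 popcount=4 -> skip
r=44=101100 popcount=3 -> skip
r=45=101101 popcount=4 -> skip
r=46=101110 popcount=4 -> skip
r=47=101111 popcount=5 -> skip
r=48=110000 popcount=2 -> skip
r=49=110001 popcount=3 -> skip
r=50=110010 popcount=3 -> skip
r=51=110011 popcount=4 -> skip
r=52=110100 popcount=3 -> skip
r=53=110101 popcount=4 -> skip
r=54=110110 popcount=4 -> skip
r=55=110111 popcount=5 -> skip
r=56=111000 popcount=3 -> skip
r=57=111001 popcount=4 -> skip
r=58=111010 popcount=4 -> skip
r=59=111011 popcount=5 -> skip
r=60=111100 popcount=4 -> skip
r=61=111101 popcount=5 -> skip
r=62=111110 popcount=5 -> skip
r=63=111111 popcount=6 -> skip
r=64=1000000 popcount=1 -> KEEP
r=65=1000001 popcount=2 -> skip
r=66=1000010 popcount=2 -> skip
r=67=1000011 popcount=3 -> skip
r=68=1000100 popcount=2 -> skip
r=69=1000101 popcount=3 -> skip
r=70=1000110 popcount=3 -> skip
r=71=1000111 popcount=4 -> skip
r=72=1001000 popcount=2 -> skip
r=73=1001001 popcount=3 -> skip
r=74=1001010 popcount=3 -> skip
r=75=1001011 popcount=4 -> skip
r=76=1001100 popcount=3 -> skip
r=77=1001101 popcount=4 -> skip
r=78=1001110 popcount=4 -> skip
r=79=1001111 popcount=5 -> skip
r=80=1010000 popcount=2 -> skip
r=81=1010001 popcount=3 -> skip
r=82=1010010 popcount=3 -> skip
r=83=1010011 popcount=4 -> skip
r=84=1010100 popcount=3 -> skip
Kept rows: 32 64

Answer: 32 64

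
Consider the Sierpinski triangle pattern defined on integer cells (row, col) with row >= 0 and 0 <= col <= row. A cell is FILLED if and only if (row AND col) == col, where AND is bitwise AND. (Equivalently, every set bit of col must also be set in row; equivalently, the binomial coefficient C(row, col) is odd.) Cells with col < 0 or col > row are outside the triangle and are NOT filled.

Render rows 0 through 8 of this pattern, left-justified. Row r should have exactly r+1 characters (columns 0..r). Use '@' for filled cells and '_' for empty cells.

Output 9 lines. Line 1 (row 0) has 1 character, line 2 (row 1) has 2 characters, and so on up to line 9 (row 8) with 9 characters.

r0=0: @
r1=1: @@
r2=10: @_@
r3=11: @@@@
r4=100: @___@
r5=101: @@__@@
r6=110: @_@_@_@
r7=111: @@@@@@@@
r8=1000: @_______@

Answer: @
@@
@_@
@@@@
@___@
@@__@@
@_@_@_@
@@@@@@@@
@_______@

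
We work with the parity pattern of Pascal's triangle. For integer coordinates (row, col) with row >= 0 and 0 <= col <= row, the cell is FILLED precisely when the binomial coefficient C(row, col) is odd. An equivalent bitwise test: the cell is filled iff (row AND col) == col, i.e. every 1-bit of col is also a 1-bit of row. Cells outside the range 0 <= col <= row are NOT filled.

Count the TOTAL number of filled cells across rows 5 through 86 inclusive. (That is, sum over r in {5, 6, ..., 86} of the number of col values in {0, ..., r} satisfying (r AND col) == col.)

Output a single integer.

Answer: 956

Derivation:
r5=101 pc2: +4 =4
r6=110 pc2: +4 =8
r7=111 pc3: +8 =16
r8=1000 pc1: +2 =18
r9=1001 pc2: +4 =22
r10=1010 pc2: +4 =26
r11=1011 pc3: +8 =34
r12=1100 pc2: +4 =38
r13=1101 pc3: +8 =46
r14=1110 pc3: +8 =54
r15=1111 pc4: +16 =70
r16=10000 pc1: +2 =72
r17=10001 pc2: +4 =76
r18=10010 pc2: +4 =80
r19=10011 pc3: +8 =88
r20=10100 pc2: +4 =92
r21=10101 pc3: +8 =100
r22=10110 pc3: +8 =108
r23=10111 pc4: +16 =124
r24=11000 pc2: +4 =128
r25=11001 pc3: +8 =136
r26=11010 pc3: +8 =144
r27=11011 pc4: +16 =160
r28=11100 pc3: +8 =168
r29=11101 pc4: +16 =184
r30=11110 pc4: +16 =200
r31=11111 pc5: +32 =232
r32=100000 pc1: +2 =234
r33=100001 pc2: +4 =238
r34=100010 pc2: +4 =242
r35=100011 pc3: +8 =250
r36=100100 pc2: +4 =254
r37=100101 pc3: +8 =262
r38=100110 pc3: +8 =270
r39=100111 pc4: +16 =286
r40=101000 pc2: +4 =290
r41=101001 pc3: +8 =298
r42=101010 pc3: +8 =306
r43=101011 pc4: +16 =322
r44=101100 pc3: +8 =330
r45=101101 pc4: +16 =346
r46=101110 pc4: +16 =362
r47=101111 pc5: +32 =394
r48=110000 pc2: +4 =398
r49=110001 pc3: +8 =406
r50=110010 pc3: +8 =414
r51=110011 pc4: +16 =430
r52=110100 pc3: +8 =438
r53=110101 pc4: +16 =454
r54=110110 pc4: +16 =470
r55=110111 pc5: +32 =502
r56=111000 pc3: +8 =510
r57=111001 pc4: +16 =526
r58=111010 pc4: +16 =542
r59=111011 pc5: +32 =574
r60=111100 pc4: +16 =590
r61=111101 pc5: +32 =622
r62=111110 pc5: +32 =654
r63=111111 pc6: +64 =718
r64=1000000 pc1: +2 =720
r65=1000001 pc2: +4 =724
r66=1000010 pc2: +4 =728
r67=1000011 pc3: +8 =736
r68=1000100 pc2: +4 =740
r69=1000101 pc3: +8 =748
r70=1000110 pc3: +8 =756
r71=1000111 pc4: +16 =772
r72=1001000 pc2: +4 =776
r73=1001001 pc3: +8 =784
r74=1001010 pc3: +8 =792
r75=1001011 pc4: +16 =808
r76=1001100 pc3: +8 =816
r77=1001101 pc4: +16 =832
r78=1001110 pc4: +16 =848
r79=1001111 pc5: +32 =880
r80=1010000 pc2: +4 =884
r81=1010001 pc3: +8 =892
r82=1010010 pc3: +8 =900
r83=1010011 pc4: +16 =916
r84=1010100 pc3: +8 =924
r85=1010101 pc4: +16 =940
r86=1010110 pc4: +16 =956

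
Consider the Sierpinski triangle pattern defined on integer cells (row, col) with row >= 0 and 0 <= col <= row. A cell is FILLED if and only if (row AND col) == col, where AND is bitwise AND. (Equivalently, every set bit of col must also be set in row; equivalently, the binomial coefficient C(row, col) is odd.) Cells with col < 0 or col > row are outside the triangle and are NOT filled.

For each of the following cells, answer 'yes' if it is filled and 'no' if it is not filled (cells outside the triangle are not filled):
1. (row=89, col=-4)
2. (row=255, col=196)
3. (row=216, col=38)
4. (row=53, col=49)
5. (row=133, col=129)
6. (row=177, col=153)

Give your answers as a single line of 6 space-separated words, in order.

Answer: no yes no yes yes no

Derivation:
(89,-4): col outside [0, 89] -> not filled
(255,196): row=0b11111111, col=0b11000100, row AND col = 0b11000100 = 196; 196 == 196 -> filled
(216,38): row=0b11011000, col=0b100110, row AND col = 0b0 = 0; 0 != 38 -> empty
(53,49): row=0b110101, col=0b110001, row AND col = 0b110001 = 49; 49 == 49 -> filled
(133,129): row=0b10000101, col=0b10000001, row AND col = 0b10000001 = 129; 129 == 129 -> filled
(177,153): row=0b10110001, col=0b10011001, row AND col = 0b10010001 = 145; 145 != 153 -> empty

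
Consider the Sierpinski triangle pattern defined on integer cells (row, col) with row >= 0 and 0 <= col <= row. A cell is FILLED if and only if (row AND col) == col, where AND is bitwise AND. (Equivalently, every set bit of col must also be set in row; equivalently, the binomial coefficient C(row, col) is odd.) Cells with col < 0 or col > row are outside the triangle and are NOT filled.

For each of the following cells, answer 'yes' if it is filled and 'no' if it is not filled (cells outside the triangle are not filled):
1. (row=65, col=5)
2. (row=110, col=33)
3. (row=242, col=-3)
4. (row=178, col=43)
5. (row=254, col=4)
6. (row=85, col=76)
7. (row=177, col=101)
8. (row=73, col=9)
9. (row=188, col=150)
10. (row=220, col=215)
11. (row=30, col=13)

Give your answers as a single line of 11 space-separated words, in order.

(65,5): row=0b1000001, col=0b101, row AND col = 0b1 = 1; 1 != 5 -> empty
(110,33): row=0b1101110, col=0b100001, row AND col = 0b100000 = 32; 32 != 33 -> empty
(242,-3): col outside [0, 242] -> not filled
(178,43): row=0b10110010, col=0b101011, row AND col = 0b100010 = 34; 34 != 43 -> empty
(254,4): row=0b11111110, col=0b100, row AND col = 0b100 = 4; 4 == 4 -> filled
(85,76): row=0b1010101, col=0b1001100, row AND col = 0b1000100 = 68; 68 != 76 -> empty
(177,101): row=0b10110001, col=0b1100101, row AND col = 0b100001 = 33; 33 != 101 -> empty
(73,9): row=0b1001001, col=0b1001, row AND col = 0b1001 = 9; 9 == 9 -> filled
(188,150): row=0b10111100, col=0b10010110, row AND col = 0b10010100 = 148; 148 != 150 -> empty
(220,215): row=0b11011100, col=0b11010111, row AND col = 0b11010100 = 212; 212 != 215 -> empty
(30,13): row=0b11110, col=0b1101, row AND col = 0b1100 = 12; 12 != 13 -> empty

Answer: no no no no yes no no yes no no no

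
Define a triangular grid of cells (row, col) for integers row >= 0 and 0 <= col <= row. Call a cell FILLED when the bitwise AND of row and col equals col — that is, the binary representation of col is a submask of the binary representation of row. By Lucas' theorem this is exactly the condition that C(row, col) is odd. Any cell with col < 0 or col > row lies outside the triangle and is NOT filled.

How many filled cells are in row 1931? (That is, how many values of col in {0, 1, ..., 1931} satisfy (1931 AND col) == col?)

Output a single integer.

Answer: 128

Derivation:
1931 in binary = 11110001011
popcount(1931) = number of 1-bits in 11110001011 = 7
A col c satisfies (1931 AND c) == c iff every set bit of c is also set in 1931; each of the 7 set bits of 1931 can independently be on or off in c.
count = 2^7 = 128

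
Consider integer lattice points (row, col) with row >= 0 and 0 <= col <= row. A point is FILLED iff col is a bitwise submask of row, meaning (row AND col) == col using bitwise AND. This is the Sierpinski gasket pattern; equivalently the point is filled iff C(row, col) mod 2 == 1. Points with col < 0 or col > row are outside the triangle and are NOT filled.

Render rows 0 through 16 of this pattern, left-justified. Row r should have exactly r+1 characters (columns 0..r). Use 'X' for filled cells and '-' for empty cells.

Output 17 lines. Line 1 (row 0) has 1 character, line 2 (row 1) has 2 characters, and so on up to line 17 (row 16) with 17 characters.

r0=0: X
r1=1: XX
r2=10: X-X
r3=11: XXXX
r4=100: X---X
r5=101: XX--XX
r6=110: X-X-X-X
r7=111: XXXXXXXX
r8=1000: X-------X
r9=1001: XX------XX
r10=1010: X-X-----X-X
r11=1011: XXXX----XXXX
r12=1100: X---X---X---X
r13=1101: XX--XX--XX--XX
r14=1110: X-X-X-X-X-X-X-X
r15=1111: XXXXXXXXXXXXXXXX
r16=10000: X---------------X

Answer: X
XX
X-X
XXXX
X---X
XX--XX
X-X-X-X
XXXXXXXX
X-------X
XX------XX
X-X-----X-X
XXXX----XXXX
X---X---X---X
XX--XX--XX--XX
X-X-X-X-X-X-X-X
XXXXXXXXXXXXXXXX
X---------------X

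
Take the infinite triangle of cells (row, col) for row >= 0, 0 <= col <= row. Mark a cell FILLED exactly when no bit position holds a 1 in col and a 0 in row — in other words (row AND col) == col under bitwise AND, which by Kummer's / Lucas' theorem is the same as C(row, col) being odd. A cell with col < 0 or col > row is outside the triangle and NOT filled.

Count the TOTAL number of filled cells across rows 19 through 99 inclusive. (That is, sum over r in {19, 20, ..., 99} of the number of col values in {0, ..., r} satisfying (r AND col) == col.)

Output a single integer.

r19=10011 pc3: +8 =8
r20=10100 pc2: +4 =12
r21=10101 pc3: +8 =20
r22=10110 pc3: +8 =28
r23=10111 pc4: +16 =44
r24=11000 pc2: +4 =48
r25=11001 pc3: +8 =56
r26=11010 pc3: +8 =64
r27=11011 pc4: +16 =80
r28=11100 pc3: +8 =88
r29=11101 pc4: +16 =104
r30=11110 pc4: +16 =120
r31=11111 pc5: +32 =152
r32=100000 pc1: +2 =154
r33=100001 pc2: +4 =158
r34=100010 pc2: +4 =162
r35=100011 pc3: +8 =170
r36=100100 pc2: +4 =174
r37=100101 pc3: +8 =182
r38=100110 pc3: +8 =190
r39=100111 pc4: +16 =206
r40=101000 pc2: +4 =210
r41=101001 pc3: +8 =218
r42=101010 pc3: +8 =226
r43=101011 pc4: +16 =242
r44=101100 pc3: +8 =250
r45=101101 pc4: +16 =266
r46=101110 pc4: +16 =282
r47=101111 pc5: +32 =314
r48=110000 pc2: +4 =318
r49=110001 pc3: +8 =326
r50=110010 pc3: +8 =334
r51=110011 pc4: +16 =350
r52=110100 pc3: +8 =358
r53=110101 pc4: +16 =374
r54=110110 pc4: +16 =390
r55=110111 pc5: +32 =422
r56=111000 pc3: +8 =430
r57=111001 pc4: +16 =446
r58=111010 pc4: +16 =462
r59=111011 pc5: +32 =494
r60=111100 pc4: +16 =510
r61=111101 pc5: +32 =542
r62=111110 pc5: +32 =574
r63=111111 pc6: +64 =638
r64=1000000 pc1: +2 =640
r65=1000001 pc2: +4 =644
r66=1000010 pc2: +4 =648
r67=1000011 pc3: +8 =656
r68=1000100 pc2: +4 =660
r69=1000101 pc3: +8 =668
r70=1000110 pc3: +8 =676
r71=1000111 pc4: +16 =692
r72=1001000 pc2: +4 =696
r73=1001001 pc3: +8 =704
r74=1001010 pc3: +8 =712
r75=1001011 pc4: +16 =728
r76=1001100 pc3: +8 =736
r77=1001101 pc4: +16 =752
r78=1001110 pc4: +16 =768
r79=1001111 pc5: +32 =800
r80=1010000 pc2: +4 =804
r81=1010001 pc3: +8 =812
r82=1010010 pc3: +8 =820
r83=1010011 pc4: +16 =836
r84=1010100 pc3: +8 =844
r85=1010101 pc4: +16 =860
r86=1010110 pc4: +16 =876
r87=1010111 pc5: +32 =908
r88=1011000 pc3: +8 =916
r89=1011001 pc4: +16 =932
r90=1011010 pc4: +16 =948
r91=1011011 pc5: +32 =980
r92=1011100 pc4: +16 =996
r93=1011101 pc5: +32 =1028
r94=1011110 pc5: +32 =1060
r95=1011111 pc6: +64 =1124
r96=1100000 pc2: +4 =1128
r97=1100001 pc3: +8 =1136
r98=1100010 pc3: +8 =1144
r99=1100011 pc4: +16 =1160

Answer: 1160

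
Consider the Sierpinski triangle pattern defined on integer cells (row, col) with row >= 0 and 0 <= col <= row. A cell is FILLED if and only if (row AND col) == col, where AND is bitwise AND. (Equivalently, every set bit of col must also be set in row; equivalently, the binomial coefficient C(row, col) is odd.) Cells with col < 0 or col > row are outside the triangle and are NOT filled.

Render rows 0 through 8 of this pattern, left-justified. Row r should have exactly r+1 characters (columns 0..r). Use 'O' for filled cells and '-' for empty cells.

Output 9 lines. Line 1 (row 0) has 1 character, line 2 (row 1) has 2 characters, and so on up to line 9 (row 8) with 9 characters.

Answer: O
OO
O-O
OOOO
O---O
OO--OO
O-O-O-O
OOOOOOOO
O-------O

Derivation:
r0=0: O
r1=1: OO
r2=10: O-O
r3=11: OOOO
r4=100: O---O
r5=101: OO--OO
r6=110: O-O-O-O
r7=111: OOOOOOOO
r8=1000: O-------O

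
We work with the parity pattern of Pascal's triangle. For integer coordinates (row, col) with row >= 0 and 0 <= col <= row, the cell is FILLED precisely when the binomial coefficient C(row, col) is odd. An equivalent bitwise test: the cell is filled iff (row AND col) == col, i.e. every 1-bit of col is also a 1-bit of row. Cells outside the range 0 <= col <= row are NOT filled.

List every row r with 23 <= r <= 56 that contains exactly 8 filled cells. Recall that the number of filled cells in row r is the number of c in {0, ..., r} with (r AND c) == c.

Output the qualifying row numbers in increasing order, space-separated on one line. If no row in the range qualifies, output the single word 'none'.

Answer: 25 26 28 35 37 38 41 42 44 49 50 52 56

Derivation:
Row r has 2^popcount(r) filled cells, so we need popcount(r) = log2(8) = 3.
Scan r = 23..56 and keep those with exactly 3 one-bits:
r=23=10111 popcount=4 -> skip
r=24=11000 popcount=2 -> skip
r=25=11001 popcount=3 -> KEEP
r=26=11010 popcount=3 -> KEEP
r=27=11011 popcount=4 -> skip
r=28=11100 popcount=3 -> KEEP
r=29=11101 popcount=4 -> skip
r=30=11110 popcount=4 -> skip
r=31=11111 popcount=5 -> skip
r=32=100000 popcount=1 -> skip
r=33=100001 popcount=2 -> skip
r=34=100010 popcount=2 -> skip
r=35=100011 popcount=3 -> KEEP
r=36=100100 popcount=2 -> skip
r=37=100101 popcount=3 -> KEEP
r=38=100110 popcount=3 -> KEEP
r=39=100111 popcount=4 -> skip
r=40=101000 popcount=2 -> skip
r=41=101001 popcount=3 -> KEEP
r=42=101010 popcount=3 -> KEEP
r=43=101011 popcount=4 -> skip
r=44=101100 popcount=3 -> KEEP
r=45=101101 popcount=4 -> skip
r=46=101110 popcount=4 -> skip
r=47=101111 popcount=5 -> skip
r=48=110000 popcount=2 -> skip
r=49=110001 popcount=3 -> KEEP
r=50=110010 popcount=3 -> KEEP
r=51=110011 popcount=4 -> skip
r=52=110100 popcount=3 -> KEEP
r=53=110101 popcount=4 -> skip
r=54=110110 popcount=4 -> skip
r=55=110111 popcount=5 -> skip
r=56=111000 popcount=3 -> KEEP
Kept rows: 25 26 28 35 37 38 41 42 44 49 50 52 56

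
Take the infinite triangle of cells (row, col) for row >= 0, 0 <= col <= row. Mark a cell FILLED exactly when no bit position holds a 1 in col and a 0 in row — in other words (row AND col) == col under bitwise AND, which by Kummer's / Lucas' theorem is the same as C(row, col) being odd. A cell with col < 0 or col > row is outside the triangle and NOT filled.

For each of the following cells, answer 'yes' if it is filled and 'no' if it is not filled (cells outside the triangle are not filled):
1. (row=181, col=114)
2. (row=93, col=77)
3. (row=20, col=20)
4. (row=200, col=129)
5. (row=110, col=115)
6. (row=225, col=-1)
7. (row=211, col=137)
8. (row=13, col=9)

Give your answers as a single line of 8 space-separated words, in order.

(181,114): row=0b10110101, col=0b1110010, row AND col = 0b110000 = 48; 48 != 114 -> empty
(93,77): row=0b1011101, col=0b1001101, row AND col = 0b1001101 = 77; 77 == 77 -> filled
(20,20): row=0b10100, col=0b10100, row AND col = 0b10100 = 20; 20 == 20 -> filled
(200,129): row=0b11001000, col=0b10000001, row AND col = 0b10000000 = 128; 128 != 129 -> empty
(110,115): col outside [0, 110] -> not filled
(225,-1): col outside [0, 225] -> not filled
(211,137): row=0b11010011, col=0b10001001, row AND col = 0b10000001 = 129; 129 != 137 -> empty
(13,9): row=0b1101, col=0b1001, row AND col = 0b1001 = 9; 9 == 9 -> filled

Answer: no yes yes no no no no yes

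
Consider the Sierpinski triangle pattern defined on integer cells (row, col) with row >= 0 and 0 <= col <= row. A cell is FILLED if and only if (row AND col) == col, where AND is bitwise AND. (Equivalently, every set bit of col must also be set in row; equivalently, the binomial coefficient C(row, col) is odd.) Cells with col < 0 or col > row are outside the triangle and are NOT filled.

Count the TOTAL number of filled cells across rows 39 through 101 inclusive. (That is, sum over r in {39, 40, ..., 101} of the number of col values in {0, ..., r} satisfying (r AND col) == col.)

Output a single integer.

r39=100111 pc4: +16 =16
r40=101000 pc2: +4 =20
r41=101001 pc3: +8 =28
r42=101010 pc3: +8 =36
r43=101011 pc4: +16 =52
r44=101100 pc3: +8 =60
r45=101101 pc4: +16 =76
r46=101110 pc4: +16 =92
r47=101111 pc5: +32 =124
r48=110000 pc2: +4 =128
r49=110001 pc3: +8 =136
r50=110010 pc3: +8 =144
r51=110011 pc4: +16 =160
r52=110100 pc3: +8 =168
r53=110101 pc4: +16 =184
r54=110110 pc4: +16 =200
r55=110111 pc5: +32 =232
r56=111000 pc3: +8 =240
r57=111001 pc4: +16 =256
r58=111010 pc4: +16 =272
r59=111011 pc5: +32 =304
r60=111100 pc4: +16 =320
r61=111101 pc5: +32 =352
r62=111110 pc5: +32 =384
r63=111111 pc6: +64 =448
r64=1000000 pc1: +2 =450
r65=1000001 pc2: +4 =454
r66=1000010 pc2: +4 =458
r67=1000011 pc3: +8 =466
r68=1000100 pc2: +4 =470
r69=1000101 pc3: +8 =478
r70=1000110 pc3: +8 =486
r71=1000111 pc4: +16 =502
r72=1001000 pc2: +4 =506
r73=1001001 pc3: +8 =514
r74=1001010 pc3: +8 =522
r75=1001011 pc4: +16 =538
r76=1001100 pc3: +8 =546
r77=1001101 pc4: +16 =562
r78=1001110 pc4: +16 =578
r79=1001111 pc5: +32 =610
r80=1010000 pc2: +4 =614
r81=1010001 pc3: +8 =622
r82=1010010 pc3: +8 =630
r83=1010011 pc4: +16 =646
r84=1010100 pc3: +8 =654
r85=1010101 pc4: +16 =670
r86=1010110 pc4: +16 =686
r87=1010111 pc5: +32 =718
r88=1011000 pc3: +8 =726
r89=1011001 pc4: +16 =742
r90=1011010 pc4: +16 =758
r91=1011011 pc5: +32 =790
r92=1011100 pc4: +16 =806
r93=1011101 pc5: +32 =838
r94=1011110 pc5: +32 =870
r95=1011111 pc6: +64 =934
r96=1100000 pc2: +4 =938
r97=1100001 pc3: +8 =946
r98=1100010 pc3: +8 =954
r99=1100011 pc4: +16 =970
r100=1100100 pc3: +8 =978
r101=1100101 pc4: +16 =994

Answer: 994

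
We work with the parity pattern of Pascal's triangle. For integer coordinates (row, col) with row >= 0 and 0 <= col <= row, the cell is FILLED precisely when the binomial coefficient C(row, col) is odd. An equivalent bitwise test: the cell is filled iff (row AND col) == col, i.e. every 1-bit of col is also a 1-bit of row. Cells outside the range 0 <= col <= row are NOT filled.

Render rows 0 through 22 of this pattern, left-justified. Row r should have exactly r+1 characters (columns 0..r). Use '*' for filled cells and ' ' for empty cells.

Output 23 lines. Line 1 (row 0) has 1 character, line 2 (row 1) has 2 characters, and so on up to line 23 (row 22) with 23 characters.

Answer: *
**
* *
****
*   *
**  **
* * * *
********
*       *
**      **
* *     * *
****    ****
*   *   *   *
**  **  **  **
* * * * * * * *
****************
*               *
**              **
* *             * *
****            ****
*   *           *   *
**  **          **  **
* * * *         * * * *

Derivation:
r0=0: *
r1=1: **
r2=10: * *
r3=11: ****
r4=100: *   *
r5=101: **  **
r6=110: * * * *
r7=111: ********
r8=1000: *       *
r9=1001: **      **
r10=1010: * *     * *
r11=1011: ****    ****
r12=1100: *   *   *   *
r13=1101: **  **  **  **
r14=1110: * * * * * * * *
r15=1111: ****************
r16=10000: *               *
r17=10001: **              **
r18=10010: * *             * *
r19=10011: ****            ****
r20=10100: *   *           *   *
r21=10101: **  **          **  **
r22=10110: * * * *         * * * *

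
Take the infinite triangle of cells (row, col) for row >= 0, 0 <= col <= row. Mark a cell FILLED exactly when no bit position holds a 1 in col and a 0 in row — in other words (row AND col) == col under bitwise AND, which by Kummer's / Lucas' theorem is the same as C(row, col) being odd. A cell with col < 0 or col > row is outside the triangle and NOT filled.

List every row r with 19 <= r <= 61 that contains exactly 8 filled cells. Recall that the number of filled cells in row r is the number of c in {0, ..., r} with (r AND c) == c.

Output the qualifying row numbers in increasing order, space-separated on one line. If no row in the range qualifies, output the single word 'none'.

Answer: 19 21 22 25 26 28 35 37 38 41 42 44 49 50 52 56

Derivation:
Row r has 2^popcount(r) filled cells, so we need popcount(r) = log2(8) = 3.
Scan r = 19..61 and keep those with exactly 3 one-bits:
r=19=10011 popcount=3 -> KEEP
r=20=10100 popcount=2 -> skip
r=21=10101 popcount=3 -> KEEP
r=22=10110 popcount=3 -> KEEP
r=23=10111 popcount=4 -> skip
r=24=11000 popcount=2 -> skip
r=25=11001 popcount=3 -> KEEP
r=26=11010 popcount=3 -> KEEP
r=27=11011 popcount=4 -> skip
r=28=11100 popcount=3 -> KEEP
r=29=11101 popcount=4 -> skip
r=30=11110 popcount=4 -> skip
r=31=11111 popcount=5 -> skip
r=32=100000 popcount=1 -> skip
r=33=100001 popcount=2 -> skip
r=34=100010 popcount=2 -> skip
r=35=100011 popcount=3 -> KEEP
r=36=100100 popcount=2 -> skip
r=37=100101 popcount=3 -> KEEP
r=38=100110 popcount=3 -> KEEP
r=39=100111 popcount=4 -> skip
r=40=101000 popcount=2 -> skip
r=41=101001 popcount=3 -> KEEP
r=42=101010 popcount=3 -> KEEP
r=43=101011 popcount=4 -> skip
r=44=101100 popcount=3 -> KEEP
r=45=101101 popcount=4 -> skip
r=46=101110 popcount=4 -> skip
r=47=101111 popcount=5 -> skip
r=48=110000 popcount=2 -> skip
r=49=110001 popcount=3 -> KEEP
r=50=110010 popcount=3 -> KEEP
r=51=110011 popcount=4 -> skip
r=52=110100 popcount=3 -> KEEP
r=53=110101 popcount=4 -> skip
r=54=110110 popcount=4 -> skip
r=55=110111 popcount=5 -> skip
r=56=111000 popcount=3 -> KEEP
r=57=111001 popcount=4 -> skip
r=58=111010 popcount=4 -> skip
r=59=111011 popcount=5 -> skip
r=60=111100 popcount=4 -> skip
r=61=111101 popcount=5 -> skip
Kept rows: 19 21 22 25 26 28 35 37 38 41 42 44 49 50 52 56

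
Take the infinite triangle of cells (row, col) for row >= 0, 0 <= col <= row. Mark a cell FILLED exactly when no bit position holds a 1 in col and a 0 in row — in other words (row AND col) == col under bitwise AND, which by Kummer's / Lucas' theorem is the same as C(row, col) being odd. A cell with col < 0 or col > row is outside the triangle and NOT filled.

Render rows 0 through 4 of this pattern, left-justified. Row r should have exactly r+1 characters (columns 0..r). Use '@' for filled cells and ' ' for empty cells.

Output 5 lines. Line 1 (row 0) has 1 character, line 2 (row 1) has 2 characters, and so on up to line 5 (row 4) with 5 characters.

Answer: @
@@
@ @
@@@@
@   @

Derivation:
r0=0: @
r1=1: @@
r2=10: @ @
r3=11: @@@@
r4=100: @   @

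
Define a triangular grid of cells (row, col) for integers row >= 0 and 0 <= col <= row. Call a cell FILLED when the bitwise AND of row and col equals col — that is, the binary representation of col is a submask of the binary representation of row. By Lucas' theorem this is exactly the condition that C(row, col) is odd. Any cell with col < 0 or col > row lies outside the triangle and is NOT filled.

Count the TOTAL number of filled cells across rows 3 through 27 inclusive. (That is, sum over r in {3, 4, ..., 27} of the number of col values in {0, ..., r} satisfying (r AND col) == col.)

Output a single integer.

r3=11 pc2: +4 =4
r4=100 pc1: +2 =6
r5=101 pc2: +4 =10
r6=110 pc2: +4 =14
r7=111 pc3: +8 =22
r8=1000 pc1: +2 =24
r9=1001 pc2: +4 =28
r10=1010 pc2: +4 =32
r11=1011 pc3: +8 =40
r12=1100 pc2: +4 =44
r13=1101 pc3: +8 =52
r14=1110 pc3: +8 =60
r15=1111 pc4: +16 =76
r16=10000 pc1: +2 =78
r17=10001 pc2: +4 =82
r18=10010 pc2: +4 =86
r19=10011 pc3: +8 =94
r20=10100 pc2: +4 =98
r21=10101 pc3: +8 =106
r22=10110 pc3: +8 =114
r23=10111 pc4: +16 =130
r24=11000 pc2: +4 =134
r25=11001 pc3: +8 =142
r26=11010 pc3: +8 =150
r27=11011 pc4: +16 =166

Answer: 166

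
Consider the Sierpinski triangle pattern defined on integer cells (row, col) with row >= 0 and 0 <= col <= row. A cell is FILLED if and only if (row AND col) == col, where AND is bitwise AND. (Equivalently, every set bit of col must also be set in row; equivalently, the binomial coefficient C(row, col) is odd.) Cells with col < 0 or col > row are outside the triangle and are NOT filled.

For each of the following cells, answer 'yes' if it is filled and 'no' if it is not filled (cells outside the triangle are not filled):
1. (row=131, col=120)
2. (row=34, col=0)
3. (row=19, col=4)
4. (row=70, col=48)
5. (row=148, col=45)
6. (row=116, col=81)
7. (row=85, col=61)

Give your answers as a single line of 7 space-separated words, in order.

Answer: no yes no no no no no

Derivation:
(131,120): row=0b10000011, col=0b1111000, row AND col = 0b0 = 0; 0 != 120 -> empty
(34,0): row=0b100010, col=0b0, row AND col = 0b0 = 0; 0 == 0 -> filled
(19,4): row=0b10011, col=0b100, row AND col = 0b0 = 0; 0 != 4 -> empty
(70,48): row=0b1000110, col=0b110000, row AND col = 0b0 = 0; 0 != 48 -> empty
(148,45): row=0b10010100, col=0b101101, row AND col = 0b100 = 4; 4 != 45 -> empty
(116,81): row=0b1110100, col=0b1010001, row AND col = 0b1010000 = 80; 80 != 81 -> empty
(85,61): row=0b1010101, col=0b111101, row AND col = 0b10101 = 21; 21 != 61 -> empty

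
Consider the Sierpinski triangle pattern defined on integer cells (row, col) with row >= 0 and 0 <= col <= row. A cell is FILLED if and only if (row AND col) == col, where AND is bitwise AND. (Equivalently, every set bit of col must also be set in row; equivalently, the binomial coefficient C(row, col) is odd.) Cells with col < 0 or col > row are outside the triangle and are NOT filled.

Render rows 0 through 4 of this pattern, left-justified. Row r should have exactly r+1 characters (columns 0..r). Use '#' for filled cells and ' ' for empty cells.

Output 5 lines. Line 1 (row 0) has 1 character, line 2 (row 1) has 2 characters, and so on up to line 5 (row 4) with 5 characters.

Answer: #
##
# #
####
#   #

Derivation:
r0=0: #
r1=1: ##
r2=10: # #
r3=11: ####
r4=100: #   #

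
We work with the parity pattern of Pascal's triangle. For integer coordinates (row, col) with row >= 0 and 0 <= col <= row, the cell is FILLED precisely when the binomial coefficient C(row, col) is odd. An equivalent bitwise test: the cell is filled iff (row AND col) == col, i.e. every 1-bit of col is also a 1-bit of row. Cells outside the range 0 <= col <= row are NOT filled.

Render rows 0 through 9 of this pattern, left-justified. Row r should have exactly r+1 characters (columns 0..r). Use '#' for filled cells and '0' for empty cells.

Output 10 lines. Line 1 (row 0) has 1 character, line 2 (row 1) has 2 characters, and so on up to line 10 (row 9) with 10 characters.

Answer: #
##
#0#
####
#000#
##00##
#0#0#0#
########
#0000000#
##000000##

Derivation:
r0=0: #
r1=1: ##
r2=10: #0#
r3=11: ####
r4=100: #000#
r5=101: ##00##
r6=110: #0#0#0#
r7=111: ########
r8=1000: #0000000#
r9=1001: ##000000##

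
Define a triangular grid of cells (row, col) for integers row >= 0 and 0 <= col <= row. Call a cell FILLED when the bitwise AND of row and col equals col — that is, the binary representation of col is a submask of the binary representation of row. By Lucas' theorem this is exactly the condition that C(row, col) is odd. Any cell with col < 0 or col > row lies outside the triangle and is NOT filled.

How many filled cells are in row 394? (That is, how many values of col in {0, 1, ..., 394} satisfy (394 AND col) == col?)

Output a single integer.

394 in binary = 110001010
popcount(394) = number of 1-bits in 110001010 = 4
A col c satisfies (394 AND c) == c iff every set bit of c is also set in 394; each of the 4 set bits of 394 can independently be on or off in c.
count = 2^4 = 16

Answer: 16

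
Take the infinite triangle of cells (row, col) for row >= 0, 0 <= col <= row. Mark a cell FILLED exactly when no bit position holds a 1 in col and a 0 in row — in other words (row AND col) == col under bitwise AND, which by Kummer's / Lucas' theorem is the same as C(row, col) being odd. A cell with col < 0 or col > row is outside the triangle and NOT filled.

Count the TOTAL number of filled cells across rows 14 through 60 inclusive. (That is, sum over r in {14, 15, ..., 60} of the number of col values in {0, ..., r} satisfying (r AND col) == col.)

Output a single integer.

r14=1110 pc3: +8 =8
r15=1111 pc4: +16 =24
r16=10000 pc1: +2 =26
r17=10001 pc2: +4 =30
r18=10010 pc2: +4 =34
r19=10011 pc3: +8 =42
r20=10100 pc2: +4 =46
r21=10101 pc3: +8 =54
r22=10110 pc3: +8 =62
r23=10111 pc4: +16 =78
r24=11000 pc2: +4 =82
r25=11001 pc3: +8 =90
r26=11010 pc3: +8 =98
r27=11011 pc4: +16 =114
r28=11100 pc3: +8 =122
r29=11101 pc4: +16 =138
r30=11110 pc4: +16 =154
r31=11111 pc5: +32 =186
r32=100000 pc1: +2 =188
r33=100001 pc2: +4 =192
r34=100010 pc2: +4 =196
r35=100011 pc3: +8 =204
r36=100100 pc2: +4 =208
r37=100101 pc3: +8 =216
r38=100110 pc3: +8 =224
r39=100111 pc4: +16 =240
r40=101000 pc2: +4 =244
r41=101001 pc3: +8 =252
r42=101010 pc3: +8 =260
r43=101011 pc4: +16 =276
r44=101100 pc3: +8 =284
r45=101101 pc4: +16 =300
r46=101110 pc4: +16 =316
r47=101111 pc5: +32 =348
r48=110000 pc2: +4 =352
r49=110001 pc3: +8 =360
r50=110010 pc3: +8 =368
r51=110011 pc4: +16 =384
r52=110100 pc3: +8 =392
r53=110101 pc4: +16 =408
r54=110110 pc4: +16 =424
r55=110111 pc5: +32 =456
r56=111000 pc3: +8 =464
r57=111001 pc4: +16 =480
r58=111010 pc4: +16 =496
r59=111011 pc5: +32 =528
r60=111100 pc4: +16 =544

Answer: 544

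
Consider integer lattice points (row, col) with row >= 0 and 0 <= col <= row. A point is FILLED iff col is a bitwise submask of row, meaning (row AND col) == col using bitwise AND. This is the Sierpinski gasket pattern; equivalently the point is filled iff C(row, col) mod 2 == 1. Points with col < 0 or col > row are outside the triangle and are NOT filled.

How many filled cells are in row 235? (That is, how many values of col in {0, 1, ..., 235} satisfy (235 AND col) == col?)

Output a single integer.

235 in binary = 11101011
popcount(235) = number of 1-bits in 11101011 = 6
A col c satisfies (235 AND c) == c iff every set bit of c is also set in 235; each of the 6 set bits of 235 can independently be on or off in c.
count = 2^6 = 64

Answer: 64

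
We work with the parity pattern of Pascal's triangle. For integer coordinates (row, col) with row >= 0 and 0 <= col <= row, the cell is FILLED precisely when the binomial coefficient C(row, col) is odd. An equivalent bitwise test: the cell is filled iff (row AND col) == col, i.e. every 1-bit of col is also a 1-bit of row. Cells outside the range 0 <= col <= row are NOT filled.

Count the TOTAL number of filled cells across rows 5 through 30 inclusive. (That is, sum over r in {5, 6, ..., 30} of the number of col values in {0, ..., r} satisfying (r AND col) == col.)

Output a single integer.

Answer: 200

Derivation:
r5=101 pc2: +4 =4
r6=110 pc2: +4 =8
r7=111 pc3: +8 =16
r8=1000 pc1: +2 =18
r9=1001 pc2: +4 =22
r10=1010 pc2: +4 =26
r11=1011 pc3: +8 =34
r12=1100 pc2: +4 =38
r13=1101 pc3: +8 =46
r14=1110 pc3: +8 =54
r15=1111 pc4: +16 =70
r16=10000 pc1: +2 =72
r17=10001 pc2: +4 =76
r18=10010 pc2: +4 =80
r19=10011 pc3: +8 =88
r20=10100 pc2: +4 =92
r21=10101 pc3: +8 =100
r22=10110 pc3: +8 =108
r23=10111 pc4: +16 =124
r24=11000 pc2: +4 =128
r25=11001 pc3: +8 =136
r26=11010 pc3: +8 =144
r27=11011 pc4: +16 =160
r28=11100 pc3: +8 =168
r29=11101 pc4: +16 =184
r30=11110 pc4: +16 =200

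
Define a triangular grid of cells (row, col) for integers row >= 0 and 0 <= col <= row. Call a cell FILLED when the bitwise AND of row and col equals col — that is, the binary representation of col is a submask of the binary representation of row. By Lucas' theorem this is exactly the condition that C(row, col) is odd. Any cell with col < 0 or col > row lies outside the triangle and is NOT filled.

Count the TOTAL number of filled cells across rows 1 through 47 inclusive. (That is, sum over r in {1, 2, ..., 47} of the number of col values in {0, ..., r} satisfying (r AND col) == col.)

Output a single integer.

Answer: 404

Derivation:
r1=1 pc1: +2 =2
r2=10 pc1: +2 =4
r3=11 pc2: +4 =8
r4=100 pc1: +2 =10
r5=101 pc2: +4 =14
r6=110 pc2: +4 =18
r7=111 pc3: +8 =26
r8=1000 pc1: +2 =28
r9=1001 pc2: +4 =32
r10=1010 pc2: +4 =36
r11=1011 pc3: +8 =44
r12=1100 pc2: +4 =48
r13=1101 pc3: +8 =56
r14=1110 pc3: +8 =64
r15=1111 pc4: +16 =80
r16=10000 pc1: +2 =82
r17=10001 pc2: +4 =86
r18=10010 pc2: +4 =90
r19=10011 pc3: +8 =98
r20=10100 pc2: +4 =102
r21=10101 pc3: +8 =110
r22=10110 pc3: +8 =118
r23=10111 pc4: +16 =134
r24=11000 pc2: +4 =138
r25=11001 pc3: +8 =146
r26=11010 pc3: +8 =154
r27=11011 pc4: +16 =170
r28=11100 pc3: +8 =178
r29=11101 pc4: +16 =194
r30=11110 pc4: +16 =210
r31=11111 pc5: +32 =242
r32=100000 pc1: +2 =244
r33=100001 pc2: +4 =248
r34=100010 pc2: +4 =252
r35=100011 pc3: +8 =260
r36=100100 pc2: +4 =264
r37=100101 pc3: +8 =272
r38=100110 pc3: +8 =280
r39=100111 pc4: +16 =296
r40=101000 pc2: +4 =300
r41=101001 pc3: +8 =308
r42=101010 pc3: +8 =316
r43=101011 pc4: +16 =332
r44=101100 pc3: +8 =340
r45=101101 pc4: +16 =356
r46=101110 pc4: +16 =372
r47=101111 pc5: +32 =404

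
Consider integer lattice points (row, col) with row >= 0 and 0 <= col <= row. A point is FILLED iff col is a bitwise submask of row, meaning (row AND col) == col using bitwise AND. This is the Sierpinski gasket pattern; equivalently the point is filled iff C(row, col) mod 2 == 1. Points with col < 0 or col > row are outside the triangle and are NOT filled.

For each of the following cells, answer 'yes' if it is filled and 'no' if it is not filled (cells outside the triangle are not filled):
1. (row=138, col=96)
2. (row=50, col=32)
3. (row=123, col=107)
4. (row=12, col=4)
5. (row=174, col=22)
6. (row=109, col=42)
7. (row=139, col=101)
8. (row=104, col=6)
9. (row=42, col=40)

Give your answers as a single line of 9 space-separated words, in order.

Answer: no yes yes yes no no no no yes

Derivation:
(138,96): row=0b10001010, col=0b1100000, row AND col = 0b0 = 0; 0 != 96 -> empty
(50,32): row=0b110010, col=0b100000, row AND col = 0b100000 = 32; 32 == 32 -> filled
(123,107): row=0b1111011, col=0b1101011, row AND col = 0b1101011 = 107; 107 == 107 -> filled
(12,4): row=0b1100, col=0b100, row AND col = 0b100 = 4; 4 == 4 -> filled
(174,22): row=0b10101110, col=0b10110, row AND col = 0b110 = 6; 6 != 22 -> empty
(109,42): row=0b1101101, col=0b101010, row AND col = 0b101000 = 40; 40 != 42 -> empty
(139,101): row=0b10001011, col=0b1100101, row AND col = 0b1 = 1; 1 != 101 -> empty
(104,6): row=0b1101000, col=0b110, row AND col = 0b0 = 0; 0 != 6 -> empty
(42,40): row=0b101010, col=0b101000, row AND col = 0b101000 = 40; 40 == 40 -> filled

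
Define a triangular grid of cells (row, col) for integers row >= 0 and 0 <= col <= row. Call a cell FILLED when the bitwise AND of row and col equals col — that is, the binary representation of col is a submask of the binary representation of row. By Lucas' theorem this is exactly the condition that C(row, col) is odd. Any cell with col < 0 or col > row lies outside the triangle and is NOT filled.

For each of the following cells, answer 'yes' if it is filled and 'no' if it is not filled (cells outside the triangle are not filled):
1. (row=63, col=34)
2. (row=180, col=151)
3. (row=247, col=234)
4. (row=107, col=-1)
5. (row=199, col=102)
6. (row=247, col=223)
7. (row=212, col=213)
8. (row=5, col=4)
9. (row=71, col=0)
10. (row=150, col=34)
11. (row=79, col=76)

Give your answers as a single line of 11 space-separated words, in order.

Answer: yes no no no no no no yes yes no yes

Derivation:
(63,34): row=0b111111, col=0b100010, row AND col = 0b100010 = 34; 34 == 34 -> filled
(180,151): row=0b10110100, col=0b10010111, row AND col = 0b10010100 = 148; 148 != 151 -> empty
(247,234): row=0b11110111, col=0b11101010, row AND col = 0b11100010 = 226; 226 != 234 -> empty
(107,-1): col outside [0, 107] -> not filled
(199,102): row=0b11000111, col=0b1100110, row AND col = 0b1000110 = 70; 70 != 102 -> empty
(247,223): row=0b11110111, col=0b11011111, row AND col = 0b11010111 = 215; 215 != 223 -> empty
(212,213): col outside [0, 212] -> not filled
(5,4): row=0b101, col=0b100, row AND col = 0b100 = 4; 4 == 4 -> filled
(71,0): row=0b1000111, col=0b0, row AND col = 0b0 = 0; 0 == 0 -> filled
(150,34): row=0b10010110, col=0b100010, row AND col = 0b10 = 2; 2 != 34 -> empty
(79,76): row=0b1001111, col=0b1001100, row AND col = 0b1001100 = 76; 76 == 76 -> filled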